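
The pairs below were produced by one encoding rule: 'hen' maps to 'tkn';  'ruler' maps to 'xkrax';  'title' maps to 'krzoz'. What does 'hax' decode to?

The word is reversed, then every letter is shifted forward by 6.
Undoing it on hax: shift back: h−6=b, a−6=u, x−6=r → bur; then reverse → rub.

rub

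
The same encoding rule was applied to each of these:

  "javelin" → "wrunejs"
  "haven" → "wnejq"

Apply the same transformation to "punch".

qlwdy

The output letters match the input read backwards, each shifted +9: javelin reversed is nilevaj. Read the word backwards and shift each letter +9.
Applying it to punch: reverse → hcnup; then shift: h+9=q, c+9=l, n+9=w, u+9=d, p+9=y.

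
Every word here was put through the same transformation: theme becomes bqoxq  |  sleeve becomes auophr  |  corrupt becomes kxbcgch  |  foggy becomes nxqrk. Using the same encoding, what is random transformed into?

zjxoaz

In theme: t→b is +8, h→q is +9, e→o is +10, m→x is +11 — the shift increases by 1 each position. Letter i (0-indexed) is shifted by i+8, so successive shifts are 8, 9, 10, ….
For random: r+8=z, a+9=j, n+10=x, d+11=o, o+12=a, m+13=z.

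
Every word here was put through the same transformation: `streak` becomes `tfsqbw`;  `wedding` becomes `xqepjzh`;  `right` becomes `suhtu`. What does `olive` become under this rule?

Shifts by position in streak: pos 0: s→t (+1), pos 1: t→f (+12), pos 2: r→s (+1), pos 3: e→q (+12) — repeating every 2. The shifts repeat in a cycle of length 2: positions 0,1,… shift by +1, +12, then the pattern repeats.
On olive: o+1=p, l+12=x, i+1=j, v+12=h, e+1=f.

pxjhf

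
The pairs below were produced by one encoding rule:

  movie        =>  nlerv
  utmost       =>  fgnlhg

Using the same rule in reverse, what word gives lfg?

Each pair mirrors across the alphabet (m↔n, o↔l, v↔e): positions sum to 25. Letters are reflected about the middle of the alphabet (position → 25−position): Atbash.
Decoding lfg: l↔o, f↔u, g↔t.

out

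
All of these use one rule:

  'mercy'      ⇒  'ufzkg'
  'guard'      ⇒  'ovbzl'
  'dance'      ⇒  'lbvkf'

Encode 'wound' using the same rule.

epvvl

Vowels shift forward by 1 and consonants shift forward by 8.
Applying it to wound: w(cons)+8=e, o(vowel)+1=p, u(vowel)+1=v, n(cons)+8=v, d(cons)+8=l.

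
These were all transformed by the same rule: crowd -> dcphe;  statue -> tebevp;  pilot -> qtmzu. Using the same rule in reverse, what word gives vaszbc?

Shifts by position in crowd: pos 0: c→d (+1), pos 1: r→c (+11), pos 2: o→p (+1), pos 3: w→h (+11) — repeating every 2. A repeating key of period 2 is used — shifts +1, +11 over and over.
Reversing it on vaszbc: v−1=u, a−11=p, s−1=r, z−11=o, b−1=a, c−11=r.

uproar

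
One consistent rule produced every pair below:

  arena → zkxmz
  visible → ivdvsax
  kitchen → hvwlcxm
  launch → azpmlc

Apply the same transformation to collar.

a(0)→z(25) and r(17)→k(10) fit y≡19x+25 (mod 26); the inverse of 19 mod 26 is 11. This is an affine cipher: with a=0,…,z=25, each position x becomes (19x+25) mod 26.
On collar: c(2)→19·2+25≡11=l; o(14)→19·14+25≡5=f; l(11)→19·11+25≡0=a; l(11)→19·11+25≡0=a; a(0)→19·0+25≡25=z; r(17)→19·17+25≡10=k (all mod 26).

lfaazk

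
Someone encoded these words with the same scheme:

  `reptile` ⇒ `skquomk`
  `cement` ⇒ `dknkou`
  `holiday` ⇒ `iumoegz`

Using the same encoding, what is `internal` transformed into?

oouksogm

Two shifts are in play — +6 for a/e/i/o/u, +1 for every other letter.
Applying it to internal: i(vowel)+6=o, n(cons)+1=o, t(cons)+1=u, e(vowel)+6=k, r(cons)+1=s, n(cons)+1=o, a(vowel)+6=g, l(cons)+1=m.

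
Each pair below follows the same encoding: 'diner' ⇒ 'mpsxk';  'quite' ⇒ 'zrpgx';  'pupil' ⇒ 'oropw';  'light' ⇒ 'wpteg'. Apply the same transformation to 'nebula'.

d(3)→m(12) and i(8)→p(15) fit y≡11x+5 (mod 26); the inverse of 11 mod 26 is 19. This is an affine cipher: with a=0,…,z=25, each position x becomes (11x+5) mod 26.
For nebula: n(13)→11·13+5≡18=s; e(4)→11·4+5≡23=x; b(1)→11·1+5≡16=q; u(20)→11·20+5≡17=r; l(11)→11·11+5≡22=w; a(0)→11·0+5≡5=f (all mod 26).

sxqrwf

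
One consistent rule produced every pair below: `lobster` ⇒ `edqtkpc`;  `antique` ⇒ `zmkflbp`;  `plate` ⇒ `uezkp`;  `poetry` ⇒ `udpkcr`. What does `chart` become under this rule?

This is an affine cipher: with a=0,…,z=25, each position x becomes (17x+25) mod 26.
For chart: c(2)→17·2+25≡7=h; h(7)→17·7+25≡14=o; a(0)→17·0+25≡25=z; r(17)→17·17+25≡2=c; t(19)→17·19+25≡10=k (all mod 26).

hozck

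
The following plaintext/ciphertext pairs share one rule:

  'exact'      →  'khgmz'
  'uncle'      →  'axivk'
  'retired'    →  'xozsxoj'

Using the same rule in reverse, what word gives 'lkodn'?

A repeating key of period 2 is used — shifts +6, +10 over and over.
Decoding lkodn: l−6=f, k−10=a, o−6=i, d−10=t, n−6=h.

faith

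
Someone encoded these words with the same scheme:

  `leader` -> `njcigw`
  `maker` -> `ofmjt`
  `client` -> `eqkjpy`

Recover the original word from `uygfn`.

A repeating key of period 2 is used — shifts +2, +5 over and over.
Decoding uygfn: u−2=s, y−5=t, g−2=e, f−5=a, n−2=l.

steal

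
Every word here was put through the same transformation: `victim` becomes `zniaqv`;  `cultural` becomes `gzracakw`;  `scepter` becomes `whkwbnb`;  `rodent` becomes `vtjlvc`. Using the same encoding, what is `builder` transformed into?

In victim: v→z is +4, i→n is +5, c→i is +6, t→a is +7 — the shift increases by 1 each position. Letter i (0-indexed) is shifted by i+4, so successive shifts are 4, 5, 6, ….
For builder: b+4=f, u+5=z, i+6=o, l+7=s, d+8=l, e+9=n, r+10=b.

fzoslnb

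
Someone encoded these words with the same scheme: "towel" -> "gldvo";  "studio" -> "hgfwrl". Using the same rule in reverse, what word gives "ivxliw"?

Each pair mirrors across the alphabet (t↔g, o↔l, w↔d): positions sum to 25. Each letter is replaced by its mirror in the alphabet: a↔z, b↔y, c↔x, and so on (the Atbash cipher).
Decoding ivxliw: i↔r, v↔e, x↔c, l↔o, i↔r, w↔d.

record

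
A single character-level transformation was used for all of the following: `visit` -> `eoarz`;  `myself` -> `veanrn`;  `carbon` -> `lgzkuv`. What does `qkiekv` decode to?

Shifts by position in visit: pos 0: v→e (+9), pos 1: i→o (+6), pos 2: s→a (+8), pos 3: i→r (+9), pos 4: t→z (+6) — repeating every 3. The shifts repeat in a cycle of length 3: positions 0,1,… shift by +9, +6, +8, then the pattern repeats.
Undoing it on qkiekv: q−9=h, k−6=e, i−8=a, e−9=v, k−6=e, v−8=n.

heaven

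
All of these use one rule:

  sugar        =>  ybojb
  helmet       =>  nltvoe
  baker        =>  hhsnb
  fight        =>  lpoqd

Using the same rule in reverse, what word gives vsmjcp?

please

In sugar: s→y is +6, u→b is +7, g→o is +8, a→j is +9 — the shift increases by 1 each position. The shift increases by 1 at each position, starting from +6: 6, 7, 8, ….
Decoding vsmjcp: v−6=p, s−7=l, m−8=e, j−9=a, c−10=s, p−11=e.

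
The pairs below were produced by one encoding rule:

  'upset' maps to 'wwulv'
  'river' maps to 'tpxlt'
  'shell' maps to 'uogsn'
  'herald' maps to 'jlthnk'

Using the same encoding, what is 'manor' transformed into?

Shifts by position in upset: pos 0: u→w (+2), pos 1: p→w (+7), pos 2: s→u (+2), pos 3: e→l (+7) — repeating every 2. The shifts repeat in a cycle of length 2: positions 0,1,… shift by +2, +7, then the pattern repeats.
On manor: m+2=o, a+7=h, n+2=p, o+7=v, r+2=t.

ohpvt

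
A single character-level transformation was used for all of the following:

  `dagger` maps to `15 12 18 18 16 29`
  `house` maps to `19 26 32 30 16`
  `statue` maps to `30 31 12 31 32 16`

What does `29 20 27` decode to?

rip

Each letter is replaced by its alphabet position (a=1..z=26) + 11.
Undoing it on 29 20 27: 29→(29−11)÷1=18=r, 20→(20−11)÷1=9=i, 27→(27−11)÷1=16=p.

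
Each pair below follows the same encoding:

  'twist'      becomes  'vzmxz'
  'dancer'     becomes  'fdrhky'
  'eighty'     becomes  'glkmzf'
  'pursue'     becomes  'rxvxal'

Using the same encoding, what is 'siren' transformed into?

In twist: t→v is +2, w→z is +3, i→m is +4, s→x is +5 — the shift increases by 1 each position. Each letter shifts forward by (position + 2), i.e. 2, 3, 4, … — the shift grows by one for each successive letter.
For siren: s+2=u, i+3=l, r+4=v, e+5=j, n+6=t.

ulvjt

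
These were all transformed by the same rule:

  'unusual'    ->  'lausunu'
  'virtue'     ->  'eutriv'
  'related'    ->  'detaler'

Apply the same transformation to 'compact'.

tcapmoc

The output letters match the input read backwards: unusual reversed is lausunu. It's just the letters in reverse order.
Applying it to compact: reverse → tcapmoc.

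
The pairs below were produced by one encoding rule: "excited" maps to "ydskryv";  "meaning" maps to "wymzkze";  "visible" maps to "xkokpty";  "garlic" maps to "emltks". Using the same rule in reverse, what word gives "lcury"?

route

Each letter's alphabet position (a=0..z=25) is mapped through 3·x+12 mod 26 — an affine cipher.
Reversing it on lcury: l(11)→9·(11−12)≡17=r; c(2)→9·(2−12)≡14=o; u(20)→9·(20−12)≡20=u; r(17)→9·(17−12)≡19=t; y(24)→9·(24−12)≡4=e (all mod 26).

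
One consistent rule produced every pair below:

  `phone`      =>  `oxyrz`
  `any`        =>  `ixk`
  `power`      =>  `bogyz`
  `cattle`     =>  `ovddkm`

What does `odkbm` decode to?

crate

The word is reversed, then every letter is shifted forward by 10.
Decoding odkbm: shift back: o−10=e, d−10=t, k−10=a, b−10=r, m−10=c → etarc; then reverse → crate.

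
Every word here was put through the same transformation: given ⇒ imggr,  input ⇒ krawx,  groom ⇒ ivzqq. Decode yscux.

A repeating key of period 3 is used — shifts +2, +4, +11 over and over.
Decoding yscux: y−2=w, s−4=o, c−11=r, u−2=s, x−4=t.

worst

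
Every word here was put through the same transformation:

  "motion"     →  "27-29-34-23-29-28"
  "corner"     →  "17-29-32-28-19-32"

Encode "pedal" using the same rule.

30-19-18-15-26

m is letter #13 and maps to 27: an offset of 14. Each letter is replaced by its alphabet position (a=1..z=26) + 14.
For pedal: p=16→30, e=5→19, d=4→18, a=1→15, l=12→26.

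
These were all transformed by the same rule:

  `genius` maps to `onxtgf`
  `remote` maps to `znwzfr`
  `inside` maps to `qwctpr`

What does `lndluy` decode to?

detail

In genius: g→o is +8, e→n is +9, n→x is +10, i→t is +11 — the shift increases by 1 each position. Each letter shifts forward by (position + 8), i.e. 8, 9, 10, … — the shift grows by one for each successive letter.
Decoding lndluy: l−8=d, n−9=e, d−10=t, l−11=a, u−12=i, y−13=l.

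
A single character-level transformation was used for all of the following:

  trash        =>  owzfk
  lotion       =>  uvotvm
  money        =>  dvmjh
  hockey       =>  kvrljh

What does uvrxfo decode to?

locust

Each letter's alphabet position (a=0..z=25) is mapped through 9·x+25 mod 26 — an affine cipher.
Undoing it on uvrxfo: u(20)→3·(20−25)≡11=l; v(21)→3·(21−25)≡14=o; r(17)→3·(17−25)≡2=c; x(23)→3·(23−25)≡20=u; f(5)→3·(5−25)≡18=s; o(14)→3·(14−25)≡19=t (all mod 26).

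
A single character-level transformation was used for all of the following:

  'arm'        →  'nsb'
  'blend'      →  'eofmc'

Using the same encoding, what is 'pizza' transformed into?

baajq

The output letters match the input read backwards, each shifted +1: arm reversed is mra. Two steps: reverse the string, then apply a Caesar shift of +1.
For pizza: reverse → azzip; then shift: a+1=b, z+1=a, z+1=a, i+1=j, p+1=q.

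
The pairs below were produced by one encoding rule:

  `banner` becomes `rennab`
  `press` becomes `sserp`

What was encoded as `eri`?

ire

The output letters match the input read backwards: banner reversed is rennab. It's just the letters in reverse order.
Undoing it on eri: then reverse → ire.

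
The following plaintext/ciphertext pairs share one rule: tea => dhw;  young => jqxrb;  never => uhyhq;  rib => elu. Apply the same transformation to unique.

The output letters match the input read backwards, each shifted +3: tea reversed is aet. Read the word backwards and shift each letter +3.
For unique: reverse → euqinu; then shift: e+3=h, u+3=x, q+3=t, i+3=l, n+3=q, u+3=x.

hxtlqx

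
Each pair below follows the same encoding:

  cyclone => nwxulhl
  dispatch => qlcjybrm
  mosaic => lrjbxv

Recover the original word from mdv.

The output letters match the input read backwards, each shifted +9: cyclone reversed is enolcyc. The word is reversed, then every letter is shifted forward by 9.
Decoding mdv: shift back: m−9=d, d−9=u, v−9=m → dum; then reverse → mud.

mud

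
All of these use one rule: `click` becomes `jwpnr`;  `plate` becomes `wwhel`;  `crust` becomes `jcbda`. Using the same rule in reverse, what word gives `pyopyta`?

Shifts by position in click: pos 0: c→j (+7), pos 1: l→w (+11), pos 2: i→p (+7), pos 3: c→n (+11) — repeating every 2. The shifts repeat in a cycle of length 2: positions 0,1,… shift by +7, +11, then the pattern repeats.
Undoing it on pyopyta: p−7=i, y−11=n, o−7=h, p−11=e, y−7=r, t−11=i, a−7=t.

inherit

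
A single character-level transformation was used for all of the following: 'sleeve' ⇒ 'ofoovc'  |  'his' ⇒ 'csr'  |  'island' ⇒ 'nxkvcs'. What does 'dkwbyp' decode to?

format

The output letters match the input read backwards, each shifted +10: sleeve reversed is eveels. Read the word backwards and shift each letter +10.
Undoing it on dkwbyp: shift back: d−10=t, k−10=a, w−10=m, b−10=r, y−10=o, p−10=f → tamrof; then reverse → format.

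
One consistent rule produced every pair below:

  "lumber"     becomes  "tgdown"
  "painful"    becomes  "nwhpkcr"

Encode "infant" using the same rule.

vpchpk

The output letters match the input read backwards, each shifted +2: lumber reversed is rebmul. Two steps: reverse the string, then apply a Caesar shift of +2.
For infant: reverse → tnafni; then shift: t+2=v, n+2=p, a+2=c, f+2=h, n+2=p, i+2=k.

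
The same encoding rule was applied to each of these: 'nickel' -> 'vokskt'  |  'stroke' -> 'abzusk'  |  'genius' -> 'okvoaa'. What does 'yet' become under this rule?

gkb

The shift depends on letter class: consonant n→v is +8, but vowel i→o is +6. Vowels shift forward by 6 and consonants shift forward by 8.
For yet: y(cons)+8=g, e(vowel)+6=k, t(cons)+8=b.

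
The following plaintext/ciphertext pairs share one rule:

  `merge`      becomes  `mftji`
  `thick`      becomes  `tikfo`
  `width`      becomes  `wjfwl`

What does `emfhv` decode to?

In merge: m→m is +0, e→f is +1, r→t is +2, g→j is +3 — the shift increases by 1 each position. Each letter shifts forward by its position index (0, 1, 2, …) — the shift grows by one for each successive letter.
Decoding emfhv: e−0=e, m−1=l, f−2=d, h−3=e, v−4=r.

elder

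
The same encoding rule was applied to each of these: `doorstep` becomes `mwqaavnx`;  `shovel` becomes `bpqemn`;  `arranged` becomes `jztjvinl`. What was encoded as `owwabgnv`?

Shifts by position in doorstep: pos 0: d→m (+9), pos 1: o→w (+8), pos 2: o→q (+2), pos 3: r→a (+9), pos 4: s→a (+8), pos 5: t→v (+2) — repeating every 3. The shifts repeat in a cycle of length 3: positions 0,1,… shift by +9, +8, +2, then the pattern repeats.
Reversing it on owwabgnv: o−9=f, w−8=o, w−2=u, a−9=r, b−8=t, g−2=e, n−9=e, v−8=n.

fourteen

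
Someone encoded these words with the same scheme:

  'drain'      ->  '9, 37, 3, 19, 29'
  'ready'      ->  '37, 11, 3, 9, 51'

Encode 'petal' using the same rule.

Each letter becomes 2×(its alphabet position, a=1..z=26) + 1.
On petal: p=16→33, e=5→11, t=20→41, a=1→3, l=12→25.

33, 11, 41, 3, 25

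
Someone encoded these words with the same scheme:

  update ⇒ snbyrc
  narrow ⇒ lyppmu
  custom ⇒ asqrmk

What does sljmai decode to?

Compare letters: u→s is +24, p→n is +24, d→b is +24 — a constant shift. Every letter moves 24 places later in the alphabet, wrapping around z→a.
Decoding sljmai: s−24=u, l−24=n, j−24=l, m−24=o, a−24=c, i−24=k.

unlock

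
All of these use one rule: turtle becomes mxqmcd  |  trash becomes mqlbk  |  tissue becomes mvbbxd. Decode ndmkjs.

Each letter's alphabet position (a=0..z=25) is mapped through 11·x+11 mod 26 — an affine cipher.
Reversing it on ndmkjs: n(13)→19·(13−11)≡12=m; d(3)→19·(3−11)≡4=e; m(12)→19·(12−11)≡19=t; k(10)→19·(10−11)≡7=h; j(9)→19·(9−11)≡14=o; s(18)→19·(18−11)≡3=d (all mod 26).

method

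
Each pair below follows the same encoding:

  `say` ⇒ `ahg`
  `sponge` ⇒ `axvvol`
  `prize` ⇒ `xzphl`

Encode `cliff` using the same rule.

The shift depends on letter class: consonant s→a is +8, but vowel a→h is +7. Two shifts are in play — +7 for a/e/i/o/u, +8 for every other letter.
For cliff: c(cons)+8=k, l(cons)+8=t, i(vowel)+7=p, f(cons)+8=n, f(cons)+8=n.

ktpnn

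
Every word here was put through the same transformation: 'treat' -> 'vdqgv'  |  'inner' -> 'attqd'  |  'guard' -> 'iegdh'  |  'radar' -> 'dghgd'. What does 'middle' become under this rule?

kahhbq

Each letter's alphabet position (a=0..z=25) is mapped through 9·x+6 mod 26 — an affine cipher.
For middle: m(12)→9·12+6≡10=k; i(8)→9·8+6≡0=a; d(3)→9·3+6≡7=h; d(3)→9·3+6≡7=h; l(11)→9·11+6≡1=b; e(4)→9·4+6≡16=q (all mod 26).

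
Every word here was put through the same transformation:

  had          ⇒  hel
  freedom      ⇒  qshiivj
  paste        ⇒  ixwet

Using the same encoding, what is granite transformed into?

The output letters match the input read backwards, each shifted +4: had reversed is dah. Two steps: reverse the string, then apply a Caesar shift of +4.
Applying it to granite: reverse → etinarg; then shift: e+4=i, t+4=x, i+4=m, n+4=r, a+4=e, r+4=v, g+4=k.

ixmrevk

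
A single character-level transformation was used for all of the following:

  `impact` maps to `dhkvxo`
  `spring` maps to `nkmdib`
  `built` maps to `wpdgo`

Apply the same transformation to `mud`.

hpy

Compare letters: i→d is +21, m→h is +21, p→k is +21 — a constant shift. This is a Caesar cipher with shift 21.
On mud: m+21=h, u+21=p, d+21=y.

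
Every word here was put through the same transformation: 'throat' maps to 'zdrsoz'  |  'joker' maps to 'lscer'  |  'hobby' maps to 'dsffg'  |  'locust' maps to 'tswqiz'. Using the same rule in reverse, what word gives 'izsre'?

store

t(19)→z(25) and h(7)→d(3) fit y≡17x+14 (mod 26); the inverse of 17 mod 26 is 23. This is an affine cipher: with a=0,…,z=25, each position x becomes (17x+14) mod 26.
Undoing it on izsre: i(8)→23·(8−14)≡18=s; z(25)→23·(25−14)≡19=t; s(18)→23·(18−14)≡14=o; r(17)→23·(17−14)≡17=r; e(4)→23·(4−14)≡4=e (all mod 26).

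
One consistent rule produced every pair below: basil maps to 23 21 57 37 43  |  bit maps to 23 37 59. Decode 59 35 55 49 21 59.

b(#2)→23 and a(#1)→21: differences scale by 2, so n = 2·pos + 19. The formula is n = 2×(alphabet index, a=1) + 19.
Reversing it on 59 35 55 49 21 59: 59→(59−19)÷2=20=t, 35→(35−19)÷2=8=h, 55→(55−19)÷2=18=r, 49→(49−19)÷2=15=o, 21→(21−19)÷2=1=a, 59→(59−19)÷2=20=t.

throat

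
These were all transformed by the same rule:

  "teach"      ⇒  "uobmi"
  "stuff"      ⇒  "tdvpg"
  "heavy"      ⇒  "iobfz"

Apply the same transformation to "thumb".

urvwc

Shifts by position in teach: pos 0: t→u (+1), pos 1: e→o (+10), pos 2: a→b (+1), pos 3: c→m (+10) — repeating every 2. A repeating key of period 2 is used — shifts +1, +10 over and over.
For thumb: t+1=u, h+10=r, u+1=v, m+10=w, b+1=c.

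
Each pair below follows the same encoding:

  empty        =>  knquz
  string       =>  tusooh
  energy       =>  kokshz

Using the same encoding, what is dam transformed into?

egn

Two shifts are in play — +6 for a/e/i/o/u, +1 for every other letter.
On dam: d(cons)+1=e, a(vowel)+6=g, m(cons)+1=n.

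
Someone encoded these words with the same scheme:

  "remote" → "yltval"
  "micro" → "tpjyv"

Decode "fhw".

Compare letters: r→y is +7, e→l is +7, m→t is +7 — a constant shift. This is a Caesar cipher with shift 7.
Undoing it on fhw: f−7=y, h−7=a, w−7=p.

yap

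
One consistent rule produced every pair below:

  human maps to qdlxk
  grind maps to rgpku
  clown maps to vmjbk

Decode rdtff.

h(7)→q(16) and u(20)→d(3) fit y≡25x+23 (mod 26); the inverse of 25 mod 26 is 25. Each letter's alphabet position (a=0..z=25) is mapped through 25·x+23 mod 26 — an affine cipher.
Undoing it on rdtff: r(17)→25·(17−23)≡6=g; d(3)→25·(3−23)≡20=u; t(19)→25·(19−23)≡4=e; f(5)→25·(5−23)≡18=s; f(5)→25·(5−23)≡18=s (all mod 26).

guess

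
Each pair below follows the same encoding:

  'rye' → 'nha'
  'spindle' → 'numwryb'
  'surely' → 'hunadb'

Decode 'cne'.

The output letters match the input read backwards, each shifted +9: rye reversed is eyr. The word is reversed, then every letter is shifted forward by 9.
Undoing it on cne: shift back: c−9=t, n−9=e, e−9=v → tev; then reverse → vet.

vet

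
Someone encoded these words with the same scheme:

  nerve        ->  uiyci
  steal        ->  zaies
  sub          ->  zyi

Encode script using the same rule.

zjymwa

The shift depends on letter class: consonant n→u is +7, but vowel e→i is +4. Vowels shift forward by 4 and consonants shift forward by 7.
On script: s(cons)+7=z, c(cons)+7=j, r(cons)+7=y, i(vowel)+4=m, p(cons)+7=w, t(cons)+7=a.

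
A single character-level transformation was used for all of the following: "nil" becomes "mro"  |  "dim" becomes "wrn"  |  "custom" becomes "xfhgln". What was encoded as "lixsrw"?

Each pair mirrors across the alphabet (n↔m, i↔r, l↔o): positions sum to 25. Letters are reflected about the middle of the alphabet (position → 25−position): Atbash.
Decoding lixsrw: l↔o, i↔r, x↔c, s↔h, r↔i, w↔d.

orchid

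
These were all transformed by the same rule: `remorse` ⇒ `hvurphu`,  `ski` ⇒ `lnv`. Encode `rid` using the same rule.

Read the word backwards and shift each letter +3.
On rid: reverse → dir; then shift: d+3=g, i+3=l, r+3=u.

glu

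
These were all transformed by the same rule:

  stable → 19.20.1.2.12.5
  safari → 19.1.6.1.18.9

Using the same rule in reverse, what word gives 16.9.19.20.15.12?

pistol

s is letter #19 and maps to 19: an offset of 0. Letters become their 1-indexed alphabet positions: a=1 … z=26.
Undoing it on 16.9.19.20.15.12: 16=p, 9=i, 19=s, 20=t, 15=o, 12=l.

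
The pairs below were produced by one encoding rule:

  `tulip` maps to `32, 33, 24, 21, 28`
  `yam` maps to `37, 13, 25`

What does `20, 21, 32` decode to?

t is letter #20 and maps to 32: an offset of 12. The number is (letter's place in the alphabet, a=1) + 12.
Decoding 20, 21, 32: 20→(20−12)÷1=8=h, 21→(21−12)÷1=9=i, 32→(32−12)÷1=20=t.

hit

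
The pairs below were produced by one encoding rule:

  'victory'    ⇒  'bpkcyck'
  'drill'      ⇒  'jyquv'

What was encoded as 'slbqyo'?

method

In victory: v→b is +6, i→p is +7, c→k is +8, t→c is +9 — the shift increases by 1 each position. The shift increases by 1 at each position, starting from +6: 6, 7, 8, ….
Decoding slbqyo: s−6=m, l−7=e, b−8=t, q−9=h, y−10=o, o−11=d.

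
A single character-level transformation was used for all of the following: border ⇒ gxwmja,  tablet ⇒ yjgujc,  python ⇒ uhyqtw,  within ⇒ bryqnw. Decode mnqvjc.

Shifts by position in border: pos 0: b→g (+5), pos 1: o→x (+9), pos 2: r→w (+5), pos 3: d→m (+9) — repeating every 2. It's a Vigenère-style cipher with numeric key [5,9]: position i shifts by key[i mod 2].
Reversing it on mnqvjc: m−5=h, n−9=e, q−5=l, v−9=m, j−5=e, c−9=t.

helmet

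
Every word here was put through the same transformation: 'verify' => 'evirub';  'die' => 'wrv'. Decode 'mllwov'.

noodle

Each pair mirrors across the alphabet (v↔e, e↔v, r↔i): positions sum to 25. Letters are reflected about the middle of the alphabet (position → 25−position): Atbash.
Undoing it on mllwov: m↔n, l↔o, l↔o, w↔d, o↔l, v↔e.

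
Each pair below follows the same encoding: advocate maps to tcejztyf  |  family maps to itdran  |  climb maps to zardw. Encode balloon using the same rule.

wtaajjg

a(0)→t(19) and d(3)→c(2) fit y≡3x+19 (mod 26); the inverse of 3 mod 26 is 9. This is an affine cipher: with a=0,…,z=25, each position x becomes (3x+19) mod 26.
For balloon: b(1)→3·1+19≡22=w; a(0)→3·0+19≡19=t; l(11)→3·11+19≡0=a; l(11)→3·11+19≡0=a; o(14)→3·14+19≡9=j; o(14)→3·14+19≡9=j; n(13)→3·13+19≡6=g (all mod 26).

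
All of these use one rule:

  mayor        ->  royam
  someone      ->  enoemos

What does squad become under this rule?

dauqs

The output letters match the input read backwards: mayor reversed is royam. It's just the letters in reverse order.
On squad: reverse → dauqs.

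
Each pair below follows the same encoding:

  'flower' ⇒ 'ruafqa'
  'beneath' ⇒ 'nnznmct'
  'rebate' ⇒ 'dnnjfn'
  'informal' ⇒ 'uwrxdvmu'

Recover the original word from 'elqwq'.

scene

The shifts repeat in a cycle of length 2: positions 0,1,… shift by +12, +9, then the pattern repeats.
Reversing it on elqwq: e−12=s, l−9=c, q−12=e, w−9=n, q−12=e.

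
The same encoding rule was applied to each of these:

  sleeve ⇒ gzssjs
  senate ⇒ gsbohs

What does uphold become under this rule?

Compare letters: s→g is +14, l→z is +14, e→s is +14 — a constant shift. Each letter is shifted forward by 14 in the alphabet (a Caesar shift of +14).
For uphold: u+14=i, p+14=d, h+14=v, o+14=c, l+14=z, d+14=r.

idvczr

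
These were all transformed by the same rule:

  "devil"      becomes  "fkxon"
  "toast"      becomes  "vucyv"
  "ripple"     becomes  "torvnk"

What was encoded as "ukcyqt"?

Shifts by position in devil: pos 0: d→f (+2), pos 1: e→k (+6), pos 2: v→x (+2), pos 3: i→o (+6) — repeating every 2. The shifts repeat in a cycle of length 2: positions 0,1,… shift by +2, +6, then the pattern repeats.
Reversing it on ukcyqt: u−2=s, k−6=e, c−2=a, y−6=s, q−2=o, t−6=n.

season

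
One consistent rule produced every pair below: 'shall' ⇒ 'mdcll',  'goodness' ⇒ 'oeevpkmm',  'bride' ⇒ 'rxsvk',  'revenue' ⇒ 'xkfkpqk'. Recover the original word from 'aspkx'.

s(18)→m(12) and h(7)→d(3) fit y≡15x+2 (mod 26); the inverse of 15 mod 26 is 7. Each letter's alphabet position (a=0..z=25) is mapped through 15·x+2 mod 26 — an affine cipher.
Reversing it on aspkx: a(0)→7·(0−2)≡12=m; s(18)→7·(18−2)≡8=i; p(15)→7·(15−2)≡13=n; k(10)→7·(10−2)≡4=e; x(23)→7·(23−2)≡17=r (all mod 26).

miner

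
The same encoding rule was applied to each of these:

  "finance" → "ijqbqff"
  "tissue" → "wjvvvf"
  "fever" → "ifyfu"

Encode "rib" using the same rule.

uje

The shift depends on letter class: consonant f→i is +3, but vowel i→j is +1. Vowels shift forward by 1 and consonants shift forward by 3.
On rib: r(cons)+3=u, i(vowel)+1=j, b(cons)+3=e.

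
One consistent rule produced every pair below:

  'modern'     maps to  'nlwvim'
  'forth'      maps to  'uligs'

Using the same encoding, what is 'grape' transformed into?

This is the alphabet-reversal cipher (Atbash): a becomes z, b becomes y, etc.
On grape: g↔t, r↔i, a↔z, p↔k, e↔v.

tizkv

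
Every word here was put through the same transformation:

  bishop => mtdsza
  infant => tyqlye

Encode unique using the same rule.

fytbfp

This is a Caesar cipher with shift 11.
For unique: u+11=f, n+11=y, i+11=t, q+11=b, u+11=f, e+11=p.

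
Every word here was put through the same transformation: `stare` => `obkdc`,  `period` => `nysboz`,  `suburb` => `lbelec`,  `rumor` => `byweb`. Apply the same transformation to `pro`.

The output letters match the input read backwards, each shifted +10: stare reversed is erats. Read the word backwards and shift each letter +10.
Applying it to pro: reverse → orp; then shift: o+10=y, r+10=b, p+10=z.

ybz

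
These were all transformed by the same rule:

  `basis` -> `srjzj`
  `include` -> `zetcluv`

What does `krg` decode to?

tap

Compare letters: b→s is +17, a→r is +17, s→j is +17 — a constant shift. Every letter moves 17 places later in the alphabet, wrapping around z→a.
Decoding krg: k−17=t, r−17=a, g−17=p.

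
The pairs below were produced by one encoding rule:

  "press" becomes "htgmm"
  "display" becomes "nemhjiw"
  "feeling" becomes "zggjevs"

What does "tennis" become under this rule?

fgvvem

p(15)→h(7) and r(17)→t(19) fit y≡19x+8 (mod 26); the inverse of 19 mod 26 is 11. This is an affine cipher: with a=0,…,z=25, each position x becomes (19x+8) mod 26.
On tennis: t(19)→19·19+8≡5=f; e(4)→19·4+8≡6=g; n(13)→19·13+8≡21=v; n(13)→19·13+8≡21=v; i(8)→19·8+8≡4=e; s(18)→19·18+8≡12=m (all mod 26).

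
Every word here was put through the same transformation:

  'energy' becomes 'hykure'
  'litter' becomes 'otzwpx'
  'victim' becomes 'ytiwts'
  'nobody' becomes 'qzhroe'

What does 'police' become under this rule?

szrlnk

Shifts by position in energy: pos 0: e→h (+3), pos 1: n→y (+11), pos 2: e→k (+6), pos 3: r→u (+3), pos 4: g→r (+11), pos 5: y→e (+6) — repeating every 3. The shifts repeat in a cycle of length 3: positions 0,1,… shift by +3, +11, +6, then the pattern repeats.
For police: p+3=s, o+11=z, l+6=r, i+3=l, c+11=n, e+6=k.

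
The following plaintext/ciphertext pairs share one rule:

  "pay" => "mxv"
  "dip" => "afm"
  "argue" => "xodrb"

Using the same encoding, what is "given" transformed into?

Compare letters: p→m is +23, a→x is +23, y→v is +23 — a constant shift. It's a constant shift of +23 (ROT23).
Applying it to given: g+23=d, i+23=f, v+23=s, e+23=b, n+23=k.

dfsbk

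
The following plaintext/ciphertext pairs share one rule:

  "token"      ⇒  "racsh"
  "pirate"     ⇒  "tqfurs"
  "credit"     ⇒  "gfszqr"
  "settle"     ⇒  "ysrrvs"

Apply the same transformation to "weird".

t(19)→r(17) and o(14)→a(0) fit y≡19x+20 (mod 26); the inverse of 19 mod 26 is 11. Each letter's alphabet position (a=0..z=25) is mapped through 19·x+20 mod 26 — an affine cipher.
For weird: w(22)→19·22+20≡22=w; e(4)→19·4+20≡18=s; i(8)→19·8+20≡16=q; r(17)→19·17+20≡5=f; d(3)→19·3+20≡25=z (all mod 26).

wsqfz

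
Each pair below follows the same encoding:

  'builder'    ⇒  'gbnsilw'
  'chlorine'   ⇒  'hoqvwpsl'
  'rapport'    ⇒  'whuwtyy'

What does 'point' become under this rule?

uvnuy

It's a Vigenère-style cipher with numeric key [5,7]: position i shifts by key[i mod 2].
Applying it to point: p+5=u, o+7=v, i+5=n, n+7=u, t+5=y.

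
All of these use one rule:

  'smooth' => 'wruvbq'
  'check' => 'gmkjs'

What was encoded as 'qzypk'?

Letter i (0-indexed) is shifted by i+4, so successive shifts are 4, 5, 6, ….
Decoding qzypk: q−4=m, z−5=u, y−6=s, p−7=i, k−8=c.

music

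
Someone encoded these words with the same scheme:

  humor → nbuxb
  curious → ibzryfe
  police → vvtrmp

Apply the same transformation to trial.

In humor: h→n is +6, u→b is +7, m→u is +8, o→x is +9 — the shift increases by 1 each position. Each letter shifts forward by (position + 6), i.e. 6, 7, 8, … — the shift grows by one for each successive letter.
For trial: t+6=z, r+7=y, i+8=q, a+9=j, l+10=v.

zyqjv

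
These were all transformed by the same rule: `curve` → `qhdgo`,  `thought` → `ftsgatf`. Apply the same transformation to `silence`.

qozqxue

The word is reversed, then every letter is shifted forward by 12.
Applying it to silence: reverse → ecnelis; then shift: e+12=q, c+12=o, n+12=z, e+12=q, l+12=x, i+12=u, s+12=e.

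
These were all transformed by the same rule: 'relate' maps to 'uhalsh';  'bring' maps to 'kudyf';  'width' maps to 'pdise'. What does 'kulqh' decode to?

r(17)→u(20) and e(4)→h(7) fit y≡25x+11 (mod 26); the inverse of 25 mod 26 is 25. Treating letters as 0–25, the rule is x ↦ 25x + 11 (mod 26).
Decoding kulqh: k(10)→25·(10−11)≡1=b; u(20)→25·(20−11)≡17=r; l(11)→25·(11−11)≡0=a; q(16)→25·(16−11)≡21=v; h(7)→25·(7−11)≡4=e (all mod 26).

brave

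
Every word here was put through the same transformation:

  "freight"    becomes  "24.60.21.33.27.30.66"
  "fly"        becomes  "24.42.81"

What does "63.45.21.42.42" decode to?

smell

The formula is n = 3×(alphabet index, a=1) + 6.
Decoding 63.45.21.42.42: 63→(63−6)÷3=19=s, 45→(45−6)÷3=13=m, 21→(21−6)÷3=5=e, 42→(42−6)÷3=12=l, 42→(42−6)÷3=12=l.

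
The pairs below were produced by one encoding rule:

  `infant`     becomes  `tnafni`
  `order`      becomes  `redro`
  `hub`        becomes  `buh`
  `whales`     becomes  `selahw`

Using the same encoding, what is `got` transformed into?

The output letters match the input read backwards: infant reversed is tnafni. The word is simply reversed.
For got: reverse → tog.

tog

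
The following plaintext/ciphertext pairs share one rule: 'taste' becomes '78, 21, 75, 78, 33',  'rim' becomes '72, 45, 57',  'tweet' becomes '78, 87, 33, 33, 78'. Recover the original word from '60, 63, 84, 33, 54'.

novel

t(#20)→78 and a(#1)→21: differences scale by 3, so n = 3·pos + 18. The formula is n = 3×(alphabet index, a=1) + 18.
Undoing it on 60, 63, 84, 33, 54: 60→(60−18)÷3=14=n, 63→(63−18)÷3=15=o, 84→(84−18)÷3=22=v, 33→(33−18)÷3=5=e, 54→(54−18)÷3=12=l.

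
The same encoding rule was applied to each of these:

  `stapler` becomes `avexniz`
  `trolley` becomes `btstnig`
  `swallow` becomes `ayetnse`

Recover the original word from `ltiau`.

dress

Shifts by position in stapler: pos 0: s→a (+8), pos 1: t→v (+2), pos 2: a→e (+4), pos 3: p→x (+8), pos 4: l→n (+2), pos 5: e→i (+4) — repeating every 3. The shifts repeat in a cycle of length 3: positions 0,1,… shift by +8, +2, +4, then the pattern repeats.
Undoing it on ltiau: l−8=d, t−2=r, i−4=e, a−8=s, u−2=s.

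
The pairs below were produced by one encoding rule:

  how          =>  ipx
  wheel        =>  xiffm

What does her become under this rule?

Compare letters: h→i is +1, o→p is +1, w→x is +1 — a constant shift. Every letter moves 1 place later in the alphabet, wrapping around z→a.
Applying it to her: h+1=i, e+1=f, r+1=s.

ifs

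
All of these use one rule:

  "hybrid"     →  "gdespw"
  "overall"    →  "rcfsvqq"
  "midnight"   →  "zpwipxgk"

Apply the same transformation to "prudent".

h(7)→g(6) and y(24)→d(3) fit y≡9x+21 (mod 26); the inverse of 9 mod 26 is 3. This is an affine cipher: with a=0,…,z=25, each position x becomes (9x+21) mod 26.
For prudent: p(15)→9·15+21≡0=a; r(17)→9·17+21≡18=s; u(20)→9·20+21≡19=t; d(3)→9·3+21≡22=w; e(4)→9·4+21≡5=f; n(13)→9·13+21≡8=i; t(19)→9·19+21≡10=k (all mod 26).

astwfik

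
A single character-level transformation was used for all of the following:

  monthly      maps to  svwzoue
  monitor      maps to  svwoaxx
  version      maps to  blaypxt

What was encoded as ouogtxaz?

infamous

Shifts by position in monthly: pos 0: m→s (+6), pos 1: o→v (+7), pos 2: n→w (+9), pos 3: t→z (+6), pos 4: h→o (+7), pos 5: l→u (+9) — repeating every 3. A repeating key of period 3 is used — shifts +6, +7, +9 over and over.
Decoding ouogtxaz: o−6=i, u−7=n, o−9=f, g−6=a, t−7=m, x−9=o, a−6=u, z−7=s.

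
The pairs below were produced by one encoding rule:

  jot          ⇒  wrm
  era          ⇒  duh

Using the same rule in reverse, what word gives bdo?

The output letters match the input read backwards, each shifted +3: jot reversed is toj. Read the word backwards and shift each letter +3.
Decoding bdo: shift back: b−3=y, d−3=a, o−3=l → yal; then reverse → lay.

lay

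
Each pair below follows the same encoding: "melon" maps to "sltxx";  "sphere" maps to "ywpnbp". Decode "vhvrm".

panic

The shift increases by 1 at each position, starting from +6: 6, 7, 8, ….
Decoding vhvrm: v−6=p, h−7=a, v−8=n, r−9=i, m−10=c.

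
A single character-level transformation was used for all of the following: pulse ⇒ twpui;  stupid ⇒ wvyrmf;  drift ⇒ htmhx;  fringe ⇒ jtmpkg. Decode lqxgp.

hotel

Shifts by position in pulse: pos 0: p→t (+4), pos 1: u→w (+2), pos 2: l→p (+4), pos 3: s→u (+2) — repeating every 2. It's a Vigenère-style cipher with numeric key [4,2]: position i shifts by key[i mod 2].
Undoing it on lqxgp: l−4=h, q−2=o, x−4=t, g−2=e, p−4=l.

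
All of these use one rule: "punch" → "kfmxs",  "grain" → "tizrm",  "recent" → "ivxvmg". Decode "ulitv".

Letters are reflected about the middle of the alphabet (position → 25−position): Atbash.
Reversing it on ulitv: u↔f, l↔o, i↔r, t↔g, v↔e.

forge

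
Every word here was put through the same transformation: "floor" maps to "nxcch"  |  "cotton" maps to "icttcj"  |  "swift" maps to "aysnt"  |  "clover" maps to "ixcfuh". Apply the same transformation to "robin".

hcpsj

f(5)→n(13) and l(11)→x(23) fit y≡19x+22 (mod 26); the inverse of 19 mod 26 is 11. Each letter's alphabet position (a=0..z=25) is mapped through 19·x+22 mod 26 — an affine cipher.
On robin: r(17)→19·17+22≡7=h; o(14)→19·14+22≡2=c; b(1)→19·1+22≡15=p; i(8)→19·8+22≡18=s; n(13)→19·13+22≡9=j (all mod 26).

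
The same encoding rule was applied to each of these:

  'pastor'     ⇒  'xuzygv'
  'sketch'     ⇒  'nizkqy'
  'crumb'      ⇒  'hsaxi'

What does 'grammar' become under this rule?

The output letters match the input read backwards, each shifted +6: pastor reversed is rotsap. The word is reversed, then every letter is shifted forward by 6.
On grammar: reverse → rammarg; then shift: r+6=x, a+6=g, m+6=s, m+6=s, a+6=g, r+6=x, g+6=m.

xgssgxm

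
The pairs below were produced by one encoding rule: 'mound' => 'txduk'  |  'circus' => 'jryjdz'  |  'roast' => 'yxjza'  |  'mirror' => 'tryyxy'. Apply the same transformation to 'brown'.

The shift depends on letter class: consonant m→t is +7, but vowel o→x is +9. Vowels shift forward by 9 and consonants shift forward by 7.
For brown: b(cons)+7=i, r(cons)+7=y, o(vowel)+9=x, w(cons)+7=d, n(cons)+7=u.

iyxdu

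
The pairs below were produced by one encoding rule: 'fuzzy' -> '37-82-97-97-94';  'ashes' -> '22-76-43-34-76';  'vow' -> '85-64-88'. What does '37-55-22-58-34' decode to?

flame

f(#6)→37 and u(#21)→82: differences scale by 3, so n = 3·pos + 19. The formula is n = 3×(alphabet index, a=1) + 19.
Decoding 37-55-22-58-34: 37→(37−19)÷3=6=f, 55→(55−19)÷3=12=l, 22→(22−19)÷3=1=a, 58→(58−19)÷3=13=m, 34→(34−19)÷3=5=e.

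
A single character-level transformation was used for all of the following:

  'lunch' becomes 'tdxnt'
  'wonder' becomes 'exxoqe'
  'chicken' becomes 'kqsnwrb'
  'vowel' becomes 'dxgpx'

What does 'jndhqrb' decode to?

between

The shift increases by 1 at each position, starting from +8: 8, 9, 10, ….
Reversing it on jndhqrb: j−8=b, n−9=e, d−10=t, h−11=w, q−12=e, r−13=e, b−14=n.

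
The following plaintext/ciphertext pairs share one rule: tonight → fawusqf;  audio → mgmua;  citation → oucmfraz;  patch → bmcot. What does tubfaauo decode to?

historic

It's a Vigenère-style cipher with numeric key [12,12,9]: position i shifts by key[i mod 3].
Decoding tubfaauo: t−12=h, u−12=i, b−9=s, f−12=t, a−12=o, a−9=r, u−12=i, o−12=c.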